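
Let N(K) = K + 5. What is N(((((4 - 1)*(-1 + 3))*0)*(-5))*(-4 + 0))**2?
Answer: 25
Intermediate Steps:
N(K) = 5 + K
N(((((4 - 1)*(-1 + 3))*0)*(-5))*(-4 + 0))**2 = (5 + ((((4 - 1)*(-1 + 3))*0)*(-5))*(-4 + 0))**2 = (5 + (((3*2)*0)*(-5))*(-4))**2 = (5 + ((6*0)*(-5))*(-4))**2 = (5 + (0*(-5))*(-4))**2 = (5 + 0*(-4))**2 = (5 + 0)**2 = 5**2 = 25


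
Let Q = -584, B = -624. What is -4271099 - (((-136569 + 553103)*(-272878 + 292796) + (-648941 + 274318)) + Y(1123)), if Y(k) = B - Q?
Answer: -8300420648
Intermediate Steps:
Y(k) = -40 (Y(k) = -624 - 1*(-584) = -624 + 584 = -40)
-4271099 - (((-136569 + 553103)*(-272878 + 292796) + (-648941 + 274318)) + Y(1123)) = -4271099 - (((-136569 + 553103)*(-272878 + 292796) + (-648941 + 274318)) - 40) = -4271099 - ((416534*19918 - 374623) - 40) = -4271099 - ((8296524212 - 374623) - 40) = -4271099 - (8296149589 - 40) = -4271099 - 1*8296149549 = -4271099 - 8296149549 = -8300420648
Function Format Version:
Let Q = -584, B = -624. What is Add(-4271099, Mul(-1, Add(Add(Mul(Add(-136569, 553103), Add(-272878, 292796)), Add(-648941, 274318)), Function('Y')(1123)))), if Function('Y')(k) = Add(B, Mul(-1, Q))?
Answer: -8300420648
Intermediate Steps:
Function('Y')(k) = -40 (Function('Y')(k) = Add(-624, Mul(-1, -584)) = Add(-624, 584) = -40)
Add(-4271099, Mul(-1, Add(Add(Mul(Add(-136569, 553103), Add(-272878, 292796)), Add(-648941, 274318)), Function('Y')(1123)))) = Add(-4271099, Mul(-1, Add(Add(Mul(Add(-136569, 553103), Add(-272878, 292796)), Add(-648941, 274318)), -40))) = Add(-4271099, Mul(-1, Add(Add(Mul(416534, 19918), -374623), -40))) = Add(-4271099, Mul(-1, Add(Add(8296524212, -374623), -40))) = Add(-4271099, Mul(-1, Add(8296149589, -40))) = Add(-4271099, Mul(-1, 8296149549)) = Add(-4271099, -8296149549) = -8300420648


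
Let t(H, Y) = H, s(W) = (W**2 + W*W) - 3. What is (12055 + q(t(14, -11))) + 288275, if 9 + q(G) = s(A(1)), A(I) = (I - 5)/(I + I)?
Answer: 300326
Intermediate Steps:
A(I) = (-5 + I)/(2*I) (A(I) = (-5 + I)/((2*I)) = (-5 + I)*(1/(2*I)) = (-5 + I)/(2*I))
s(W) = -3 + 2*W**2 (s(W) = (W**2 + W**2) - 3 = 2*W**2 - 3 = -3 + 2*W**2)
q(G) = -4 (q(G) = -9 + (-3 + 2*((1/2)*(-5 + 1)/1)**2) = -9 + (-3 + 2*((1/2)*1*(-4))**2) = -9 + (-3 + 2*(-2)**2) = -9 + (-3 + 2*4) = -9 + (-3 + 8) = -9 + 5 = -4)
(12055 + q(t(14, -11))) + 288275 = (12055 - 4) + 288275 = 12051 + 288275 = 300326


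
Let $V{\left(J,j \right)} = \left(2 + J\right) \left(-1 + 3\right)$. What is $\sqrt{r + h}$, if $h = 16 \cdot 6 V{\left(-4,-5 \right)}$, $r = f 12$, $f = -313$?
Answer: $6 i \sqrt{115} \approx 64.343 i$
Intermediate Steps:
$V{\left(J,j \right)} = 4 + 2 J$ ($V{\left(J,j \right)} = \left(2 + J\right) 2 = 4 + 2 J$)
$r = -3756$ ($r = \left(-313\right) 12 = -3756$)
$h = -384$ ($h = 16 \cdot 6 \left(4 + 2 \left(-4\right)\right) = 96 \left(4 - 8\right) = 96 \left(-4\right) = -384$)
$\sqrt{r + h} = \sqrt{-3756 - 384} = \sqrt{-4140} = 6 i \sqrt{115}$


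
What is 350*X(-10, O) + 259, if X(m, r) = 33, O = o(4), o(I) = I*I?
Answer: 11809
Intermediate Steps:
o(I) = I²
O = 16 (O = 4² = 16)
350*X(-10, O) + 259 = 350*33 + 259 = 11550 + 259 = 11809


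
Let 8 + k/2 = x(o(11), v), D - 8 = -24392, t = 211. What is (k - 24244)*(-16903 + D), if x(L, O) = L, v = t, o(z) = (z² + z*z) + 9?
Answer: 980896546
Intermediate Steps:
o(z) = 9 + 2*z² (o(z) = (z² + z²) + 9 = 2*z² + 9 = 9 + 2*z²)
v = 211
D = -24384 (D = 8 - 24392 = -24384)
k = 486 (k = -16 + 2*(9 + 2*11²) = -16 + 2*(9 + 2*121) = -16 + 2*(9 + 242) = -16 + 2*251 = -16 + 502 = 486)
(k - 24244)*(-16903 + D) = (486 - 24244)*(-16903 - 24384) = -23758*(-41287) = 980896546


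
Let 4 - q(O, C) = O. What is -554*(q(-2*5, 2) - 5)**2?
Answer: -44874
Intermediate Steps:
q(O, C) = 4 - O
-554*(q(-2*5, 2) - 5)**2 = -554*((4 - (-2)*5) - 5)**2 = -554*((4 - 1*(-10)) - 5)**2 = -554*((4 + 10) - 5)**2 = -554*(14 - 5)**2 = -554*9**2 = -554*81 = -44874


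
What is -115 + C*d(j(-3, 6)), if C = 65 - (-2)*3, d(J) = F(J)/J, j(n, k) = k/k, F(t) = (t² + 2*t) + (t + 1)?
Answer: 240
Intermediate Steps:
F(t) = 1 + t² + 3*t (F(t) = (t² + 2*t) + (1 + t) = 1 + t² + 3*t)
j(n, k) = 1
d(J) = (1 + J² + 3*J)/J
C = 71 (C = 65 - 1*(-6) = 65 + 6 = 71)
-115 + C*d(j(-3, 6)) = -115 + 71*(3 + 1 + 1/1) = -115 + 71*(3 + 1 + 1) = -115 + 71*5 = -115 + 355 = 240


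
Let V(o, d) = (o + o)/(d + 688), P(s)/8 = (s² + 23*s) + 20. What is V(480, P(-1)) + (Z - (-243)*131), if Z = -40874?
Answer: -63277/7 ≈ -9039.6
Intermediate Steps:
P(s) = 160 + 8*s² + 184*s (P(s) = 8*((s² + 23*s) + 20) = 8*(20 + s² + 23*s) = 160 + 8*s² + 184*s)
V(o, d) = 2*o/(688 + d) (V(o, d) = (2*o)/(688 + d) = 2*o/(688 + d))
V(480, P(-1)) + (Z - (-243)*131) = 2*480/(688 + (160 + 8*(-1)² + 184*(-1))) + (-40874 - (-243)*131) = 2*480/(688 + (160 + 8*1 - 184)) + (-40874 - 1*(-31833)) = 2*480/(688 + (160 + 8 - 184)) + (-40874 + 31833) = 2*480/(688 - 16) - 9041 = 2*480/672 - 9041 = 2*480*(1/672) - 9041 = 10/7 - 9041 = -63277/7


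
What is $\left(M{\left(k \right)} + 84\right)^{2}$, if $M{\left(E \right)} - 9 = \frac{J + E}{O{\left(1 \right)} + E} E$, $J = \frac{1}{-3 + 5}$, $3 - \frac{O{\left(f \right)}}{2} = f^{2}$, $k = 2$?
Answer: $\frac{316969}{36} \approx 8804.7$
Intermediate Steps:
$O{\left(f \right)} = 6 - 2 f^{2}$
$J = \frac{1}{2} \approx 0.5$
$M{\left(E \right)} = 9 + \frac{E \left(\frac{1}{2} + E\right)}{4 + E}$ ($M{\left(E \right)} = 9 + \frac{\frac{1}{2} + E}{\left(6 - 2 \cdot 1^{2}\right) + E} E = 9 + \frac{\frac{1}{2} + E}{\left(6 - 2\right) + E} E = 9 + \frac{\frac{1}{2} + E}{4 + E} E = 9 + \frac{E \left(\frac{1}{2} + E\right)}{4 + E}$)
$\left(M{\left(k \right)} + 84\right)^{2} = \left(\frac{36 + 2^{2} + \frac{19}{2} \cdot 2}{4 + 2} + 84\right)^{2} = \left(\frac{36 + 4 + 19}{6} + 84\right)^{2} = \left(\frac{1}{6} \cdot 59 + 84\right)^{2} = \left(\frac{59}{6} + 84\right)^{2} = \left(\frac{563}{6}\right)^{2} = \frac{316969}{36}$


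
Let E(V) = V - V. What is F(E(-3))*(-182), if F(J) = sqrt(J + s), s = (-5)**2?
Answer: -910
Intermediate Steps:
E(V) = 0
s = 25
F(J) = sqrt(25 + J) (F(J) = sqrt(J + 25) = sqrt(25 + J))
F(E(-3))*(-182) = sqrt(25 + 0)*(-182) = sqrt(25)*(-182) = 5*(-182) = -910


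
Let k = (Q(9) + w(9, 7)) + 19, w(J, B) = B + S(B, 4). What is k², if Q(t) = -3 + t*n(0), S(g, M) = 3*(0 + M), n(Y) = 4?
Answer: 5041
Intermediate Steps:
S(g, M) = 3*M
Q(t) = -3 + 4*t (Q(t) = -3 + t*4 = -3 + 4*t)
w(J, B) = 12 + B (w(J, B) = B + 3*4 = B + 12 = 12 + B)
k = 71 (k = ((-3 + 4*9) + (12 + 7)) + 19 = ((-3 + 36) + 19) + 19 = (33 + 19) + 19 = 52 + 19 = 71)
k² = 71² = 5041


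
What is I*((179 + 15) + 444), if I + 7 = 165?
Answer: 100804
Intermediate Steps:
I = 158 (I = -7 + 165 = 158)
I*((179 + 15) + 444) = 158*((179 + 15) + 444) = 158*(194 + 444) = 158*638 = 100804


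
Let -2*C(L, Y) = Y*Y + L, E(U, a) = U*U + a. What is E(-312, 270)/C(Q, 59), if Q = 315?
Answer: -48807/949 ≈ -51.430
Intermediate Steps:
E(U, a) = a + U² (E(U, a) = U² + a = a + U²)
C(L, Y) = -L/2 - Y²/2 (C(L, Y) = -(Y*Y + L)/2 = -(Y² + L)/2 = -(L + Y²)/2 = -L/2 - Y²/2)
E(-312, 270)/C(Q, 59) = (270 + (-312)²)/(-½*315 - ½*59²) = (270 + 97344)/(-315/2 - ½*3481) = 97614/(-315/2 - 3481/2) = 97614/(-1898) = 97614*(-1/1898) = -48807/949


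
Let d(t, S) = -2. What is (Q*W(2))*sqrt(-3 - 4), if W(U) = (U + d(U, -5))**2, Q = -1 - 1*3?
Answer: 0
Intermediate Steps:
Q = -4 (Q = -1 - 3 = -4)
W(U) = (-2 + U)**2 (W(U) = (U - 2)**2 = (-2 + U)**2)
(Q*W(2))*sqrt(-3 - 4) = (-4*(-2 + 2)**2)*sqrt(-3 - 4) = (-4*0**2)*sqrt(-7) = (-4*0)*(I*sqrt(7)) = 0*(I*sqrt(7)) = 0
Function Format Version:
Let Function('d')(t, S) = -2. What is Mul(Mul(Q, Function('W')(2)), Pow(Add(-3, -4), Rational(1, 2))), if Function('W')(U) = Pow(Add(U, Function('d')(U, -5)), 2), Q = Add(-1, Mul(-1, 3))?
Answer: 0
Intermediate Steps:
Q = -4 (Q = Add(-1, -3) = -4)
Function('W')(U) = Pow(Add(-2, U), 2) (Function('W')(U) = Pow(Add(U, -2), 2) = Pow(Add(-2, U), 2))
Mul(Mul(Q, Function('W')(2)), Pow(Add(-3, -4), Rational(1, 2))) = Mul(Mul(-4, Pow(Add(-2, 2), 2)), Pow(Add(-3, -4), Rational(1, 2))) = Mul(Mul(-4, Pow(0, 2)), Pow(-7, Rational(1, 2))) = Mul(Mul(-4, 0), Mul(I, Pow(7, Rational(1, 2)))) = Mul(0, Mul(I, Pow(7, Rational(1, 2)))) = 0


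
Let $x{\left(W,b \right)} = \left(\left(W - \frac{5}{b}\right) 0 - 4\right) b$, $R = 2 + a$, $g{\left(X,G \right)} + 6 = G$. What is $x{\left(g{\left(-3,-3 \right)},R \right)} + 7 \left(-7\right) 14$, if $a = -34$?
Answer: $-558$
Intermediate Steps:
$g{\left(X,G \right)} = -6 + G$
$R = -32$ ($R = 2 - 34 = -32$)
$x{\left(W,b \right)} = - 4 b$ ($x{\left(W,b \right)} = \left(0 - 4\right) b = - 4 b$)
$x{\left(g{\left(-3,-3 \right)},R \right)} + 7 \left(-7\right) 14 = \left(-4\right) \left(-32\right) + 7 \left(-7\right) 14 = 128 - 686 = -558$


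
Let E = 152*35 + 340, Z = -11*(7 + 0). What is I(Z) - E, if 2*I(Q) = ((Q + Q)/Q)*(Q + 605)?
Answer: -5132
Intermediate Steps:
Z = -77 (Z = -11*7 = -77)
E = 5660 (E = 5320 + 340 = 5660)
I(Q) = 605 + Q (I(Q) = (((Q + Q)/Q)*(Q + 605))/2 = (((2*Q)/Q)*(605 + Q))/2 = (2*(605 + Q))/2 = (1210 + 2*Q)/2 = 605 + Q)
I(Z) - E = (605 - 77) - 1*5660 = 528 - 5660 = -5132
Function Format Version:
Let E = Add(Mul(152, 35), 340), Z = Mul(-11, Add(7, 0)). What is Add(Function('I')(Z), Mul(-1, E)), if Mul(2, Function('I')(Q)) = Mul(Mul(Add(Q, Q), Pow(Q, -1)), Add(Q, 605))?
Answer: -5132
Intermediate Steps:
Z = -77 (Z = Mul(-11, 7) = -77)
E = 5660 (E = Add(5320, 340) = 5660)
Function('I')(Q) = Add(605, Q) (Function('I')(Q) = Mul(Rational(1, 2), Mul(Mul(Add(Q, Q), Pow(Q, -1)), Add(Q, 605))) = Mul(Rational(1, 2), Mul(Mul(Mul(2, Q), Pow(Q, -1)), Add(605, Q))) = Mul(Rational(1, 2), Mul(2, Add(605, Q))) = Mul(Rational(1, 2), Add(1210, Mul(2, Q))) = Add(605, Q))
Add(Function('I')(Z), Mul(-1, E)) = Add(Add(605, -77), Mul(-1, 5660)) = Add(528, -5660) = -5132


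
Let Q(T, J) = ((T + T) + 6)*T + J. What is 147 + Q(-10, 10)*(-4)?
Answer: -453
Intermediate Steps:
Q(T, J) = J + T*(6 + 2*T) (Q(T, J) = (2*T + 6)*T + J = (6 + 2*T)*T + J = T*(6 + 2*T) + J = J + T*(6 + 2*T))
147 + Q(-10, 10)*(-4) = 147 + (10 + 2*(-10)**2 + 6*(-10))*(-4) = 147 + (10 + 2*100 - 60)*(-4) = 147 + (10 + 200 - 60)*(-4) = 147 + 150*(-4) = 147 - 600 = -453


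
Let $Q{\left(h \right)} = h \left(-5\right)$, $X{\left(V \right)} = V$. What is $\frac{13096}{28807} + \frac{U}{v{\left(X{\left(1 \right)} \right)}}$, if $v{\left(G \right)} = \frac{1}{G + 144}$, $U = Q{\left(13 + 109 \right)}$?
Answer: $- \frac{2547966054}{28807} \approx -88450.0$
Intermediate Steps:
$Q{\left(h \right)} = - 5 h$
$U = -610$ ($U = - 5 \left(13 + 109\right) = \left(-5\right) 122 = -610$)
$v{\left(G \right)} = \frac{1}{144 + G}$
$\frac{13096}{28807} + \frac{U}{v{\left(X{\left(1 \right)} \right)}} = \frac{13096}{28807} - \frac{610}{\frac{1}{144 + 1}} = 13096 \cdot \frac{1}{28807} - \frac{610}{\frac{1}{145}} = \frac{13096}{28807} - 610 \frac{1}{\frac{1}{145}} = \frac{13096}{28807} - 88450 = - \frac{2547966054}{28807}$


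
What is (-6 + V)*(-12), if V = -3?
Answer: 108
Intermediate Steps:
(-6 + V)*(-12) = (-6 - 3)*(-12) = -9*(-12) = 108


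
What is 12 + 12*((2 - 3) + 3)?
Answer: 36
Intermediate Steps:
12 + 12*((2 - 3) + 3) = 12 + 12*(-1 + 3) = 12 + 12*2 = 12 + 24 = 36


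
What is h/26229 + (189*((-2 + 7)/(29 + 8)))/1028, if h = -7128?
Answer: -82111401/332548748 ≈ -0.24692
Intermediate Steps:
h/26229 + (189*((-2 + 7)/(29 + 8)))/1028 = -7128/26229 + (189*((-2 + 7)/(29 + 8)))/1028 = -7128*1/26229 + (189*(5/37))*(1/1028) = -2376/8743 + (189*(5*(1/37)))*(1/1028) = -2376/8743 + (189*(5/37))*(1/1028) = -2376/8743 + (945/37)*(1/1028) = -2376/8743 + 945/38036 = -82111401/332548748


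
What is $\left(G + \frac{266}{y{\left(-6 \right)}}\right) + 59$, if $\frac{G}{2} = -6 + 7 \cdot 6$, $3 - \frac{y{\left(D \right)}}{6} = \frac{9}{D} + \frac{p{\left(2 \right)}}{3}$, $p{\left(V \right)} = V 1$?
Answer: $\frac{3279}{23} \approx 142.57$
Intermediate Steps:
$p{\left(V \right)} = V$
$y{\left(D \right)} = 14 - \frac{54}{D}$ ($y{\left(D \right)} = 18 - 6 \left(\frac{9}{D} + \frac{2}{3}\right) = 18 - 6 \left(\frac{2}{3} + \frac{9}{D}\right) = 18 - \left(4 + \frac{54}{D}\right) = 14 - \frac{54}{D}$)
$G = 72$ ($G = 2 \left(-6 + 7 \cdot 6\right) = 2 \left(-6 + 42\right) = 2 \cdot 36 = 72$)
$\left(G + \frac{266}{y{\left(-6 \right)}}\right) + 59 = \left(72 + \frac{266}{14 - \frac{54}{-6}}\right) + 59 = \left(72 + \frac{266}{14 - -9}\right) + 59 = \left(72 + \frac{266}{14 + 9}\right) + 59 = \left(72 + \frac{266}{23}\right) + 59 = \frac{1922}{23} + 59 = \frac{3279}{23}$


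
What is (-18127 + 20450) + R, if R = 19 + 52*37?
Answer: 4266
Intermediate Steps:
R = 1943 (R = 19 + 1924 = 1943)
(-18127 + 20450) + R = (-18127 + 20450) + 1943 = 2323 + 1943 = 4266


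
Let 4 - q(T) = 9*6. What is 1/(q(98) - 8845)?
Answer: -1/8895 ≈ -0.00011242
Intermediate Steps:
q(T) = -50 (q(T) = 4 - 9*6 = 4 - 1*54 = 4 - 54 = -50)
1/(q(98) - 8845) = 1/(-50 - 8845) = 1/(-8895) = -1/8895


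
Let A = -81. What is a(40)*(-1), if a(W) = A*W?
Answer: 3240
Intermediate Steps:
a(W) = -81*W
a(40)*(-1) = -81*40*(-1) = -3240*(-1) = 3240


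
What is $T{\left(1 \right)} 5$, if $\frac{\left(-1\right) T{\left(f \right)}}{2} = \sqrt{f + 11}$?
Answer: $- 20 \sqrt{3} \approx -34.641$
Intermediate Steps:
$T{\left(f \right)} = - 2 \sqrt{11 + f}$ ($T{\left(f \right)} = - 2 \sqrt{f + 11} = - 2 \sqrt{11 + f}$)
$T{\left(1 \right)} 5 = - 2 \sqrt{11 + 1} \cdot 5 = - 2 \sqrt{12} \cdot 5 = - 2 \cdot 2 \sqrt{3} \cdot 5 = - 4 \sqrt{3} \cdot 5 = - 20 \sqrt{3}$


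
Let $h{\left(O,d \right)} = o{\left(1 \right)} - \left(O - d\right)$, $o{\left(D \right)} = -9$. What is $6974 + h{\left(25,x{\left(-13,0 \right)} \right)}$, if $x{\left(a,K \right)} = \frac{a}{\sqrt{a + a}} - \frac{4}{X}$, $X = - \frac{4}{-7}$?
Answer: $6933 + \frac{i \sqrt{26}}{2} \approx 6933.0 + 2.5495 i$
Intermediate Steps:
$X = \frac{4}{7}$ ($X = \left(-4\right) \left(- \frac{1}{7}\right) = \frac{4}{7} \approx 0.57143$)
$x{\left(a,K \right)} = -7 + \frac{\sqrt{2} \sqrt{a}}{2}$ ($x{\left(a,K \right)} = \frac{a}{\sqrt{a + a}} - \frac{4}{\frac{4}{7}} = \frac{a}{\sqrt{2 a}} - 7 = \frac{a}{\sqrt{2} \sqrt{a}} - 7 = a \frac{\sqrt{2}}{2 \sqrt{a}} - 7 = \frac{\sqrt{2} \sqrt{a}}{2} - 7 = -7 + \frac{\sqrt{2} \sqrt{a}}{2}$)
$h{\left(O,d \right)} = -9 + d - O$ ($h{\left(O,d \right)} = -9 - \left(O - d\right) = -9 + d - O$)
$6974 + h{\left(25,x{\left(-13,0 \right)} \right)} = 6974 - \left(41 - \frac{\sqrt{2} \sqrt{-13}}{2}\right) = 6974 - \left(41 - \frac{\sqrt{2} i \sqrt{13}}{2}\right) = 6974 - \left(41 - \frac{i \sqrt{26}}{2}\right) = 6933 + \frac{i \sqrt{26}}{2}$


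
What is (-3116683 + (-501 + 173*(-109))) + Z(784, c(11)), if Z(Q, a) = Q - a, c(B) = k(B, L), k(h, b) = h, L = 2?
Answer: -3135268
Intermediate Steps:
c(B) = B
(-3116683 + (-501 + 173*(-109))) + Z(784, c(11)) = (-3116683 + (-501 + 173*(-109))) + (784 - 1*11) = (-3116683 + (-501 - 18857)) + (784 - 11) = (-3116683 - 19358) + 773 = -3136041 + 773 = -3135268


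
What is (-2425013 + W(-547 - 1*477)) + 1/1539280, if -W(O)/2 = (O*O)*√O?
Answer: -3732774010639/1539280 - 67108864*I ≈ -2.425e+6 - 6.7109e+7*I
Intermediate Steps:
W(O) = -2*O^(5/2) (W(O) = -2*O*O*√O = -2*O²*√O = -2*O^(5/2))
(-2425013 + W(-547 - 1*477)) + 1/1539280 = (-2425013 - 2*(-547 - 1*477)^(5/2)) + 1/1539280 = (-2425013 - 2*(-547 - 477)^(5/2)) + 1/1539280 = (-2425013 - 67108864*I) + 1/1539280 = -3732774010639/1539280 - 67108864*I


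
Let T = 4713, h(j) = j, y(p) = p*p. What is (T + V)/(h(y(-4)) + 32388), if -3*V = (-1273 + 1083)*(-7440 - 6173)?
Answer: -2572331/97212 ≈ -26.461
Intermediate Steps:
y(p) = p²
V = -2586470/3 (V = -(-1273 + 1083)*(-7440 - 6173)/3 = -(-190)*(-13613)/3 = -⅓*2586470 = -2586470/3 ≈ -8.6216e+5)
(T + V)/(h(y(-4)) + 32388) = (4713 - 2586470/3)/((-4)² + 32388) = -2572331/(3*(16 + 32388)) = -2572331/3/32404 = -2572331/3*1/32404 = -2572331/97212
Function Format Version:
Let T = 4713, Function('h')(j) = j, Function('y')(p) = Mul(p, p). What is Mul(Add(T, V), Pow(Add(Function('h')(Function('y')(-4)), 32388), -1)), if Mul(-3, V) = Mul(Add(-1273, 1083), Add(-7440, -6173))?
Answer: Rational(-2572331, 97212) ≈ -26.461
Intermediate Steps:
Function('y')(p) = Pow(p, 2)
V = Rational(-2586470, 3) (V = Mul(Rational(-1, 3), Mul(Add(-1273, 1083), Add(-7440, -6173))) = Mul(Rational(-1, 3), Mul(-190, -13613)) = Mul(Rational(-1, 3), 2586470) = Rational(-2586470, 3) ≈ -8.6216e+5)
Mul(Add(T, V), Pow(Add(Function('h')(Function('y')(-4)), 32388), -1)) = Mul(Add(4713, Rational(-2586470, 3)), Pow(Add(Pow(-4, 2), 32388), -1)) = Mul(Rational(-2572331, 3), Pow(Add(16, 32388), -1)) = Mul(Rational(-2572331, 3), Pow(32404, -1)) = Mul(Rational(-2572331, 3), Rational(1, 32404)) = Rational(-2572331, 97212)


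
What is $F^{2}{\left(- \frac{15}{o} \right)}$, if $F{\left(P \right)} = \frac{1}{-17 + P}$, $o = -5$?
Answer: $\frac{1}{196} \approx 0.005102$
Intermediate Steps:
$F^{2}{\left(- \frac{15}{o} \right)} = \left(\frac{1}{-17 - \frac{15}{-5}}\right)^{2} = \left(\frac{1}{-17 - -3}\right)^{2} = \left(\frac{1}{-17 + 3}\right)^{2} = \left(\frac{1}{-14}\right)^{2} = \left(- \frac{1}{14}\right)^{2} = \frac{1}{196}$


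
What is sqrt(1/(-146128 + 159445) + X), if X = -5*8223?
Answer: I*sqrt(7291436421918)/13317 ≈ 202.77*I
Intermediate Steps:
X = -41115
sqrt(1/(-146128 + 159445) + X) = sqrt(1/(-146128 + 159445) - 41115) = sqrt(1/13317 - 41115) = sqrt(-547528454/13317) = I*sqrt(7291436421918)/13317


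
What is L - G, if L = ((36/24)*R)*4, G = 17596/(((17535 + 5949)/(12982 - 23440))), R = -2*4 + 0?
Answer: 15240978/1957 ≈ 7787.9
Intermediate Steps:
R = -8 (R = -8 + 0 = -8)
G = -15334914/1957 (G = 17596/((23484/(-10458))) = 17596/((23484*(-1/10458))) = 17596/(-3914/1743) = 17596*(-1743/3914) = -15334914/1957 ≈ -7835.9)
L = -48 (L = ((36/24)*(-8))*4 = ((36*(1/24))*(-8))*4 = ((3/2)*(-8))*4 = -12*4 = -48)
L - G = -48 - 1*(-15334914/1957) = -48 + 15334914/1957 = 15240978/1957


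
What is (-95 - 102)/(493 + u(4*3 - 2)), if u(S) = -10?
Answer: -197/483 ≈ -0.40787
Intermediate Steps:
(-95 - 102)/(493 + u(4*3 - 2)) = (-95 - 102)/(493 - 10) = -197/483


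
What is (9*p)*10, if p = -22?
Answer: -1980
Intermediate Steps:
(9*p)*10 = (9*(-22))*10 = -198*10 = -1980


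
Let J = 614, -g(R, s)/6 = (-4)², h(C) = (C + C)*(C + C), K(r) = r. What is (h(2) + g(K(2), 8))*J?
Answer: -49120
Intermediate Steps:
h(C) = 4*C² (h(C) = (2*C)*(2*C) = 4*C²)
g(R, s) = -96 (g(R, s) = -6*(-4)² = -6*16 = -96)
(h(2) + g(K(2), 8))*J = (4*2² - 96)*614 = (4*4 - 96)*614 = (16 - 96)*614 = -80*614 = -49120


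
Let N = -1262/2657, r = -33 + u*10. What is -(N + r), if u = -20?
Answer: 620343/2657 ≈ 233.47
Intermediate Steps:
r = -233 (r = -33 - 20*10 = -33 - 200 = -233)
N = -1262/2657 (N = -1262*1/2657 = -1262/2657 ≈ -0.47497)
-(N + r) = -(-1262/2657 - 233) = -1*(-620343/2657) = 620343/2657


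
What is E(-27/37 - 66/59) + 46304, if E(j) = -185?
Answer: 46119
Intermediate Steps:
E(-27/37 - 66/59) + 46304 = -185 + 46304 = 46119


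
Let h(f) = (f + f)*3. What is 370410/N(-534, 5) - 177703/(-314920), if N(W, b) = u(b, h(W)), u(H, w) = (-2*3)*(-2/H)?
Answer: 48604143203/314920 ≈ 1.5434e+5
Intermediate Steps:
h(f) = 6*f (h(f) = (2*f)*3 = 6*f)
u(H, w) = 12/H (u(H, w) = -(-12)/H = 12/H)
N(W, b) = 12/b
370410/N(-534, 5) - 177703/(-314920) = 370410/((12/5)) - 177703/(-314920) = 370410/((12*(⅕))) - 177703*(-1/314920) = 370410/(12/5) + 177703/314920 = 370410*(5/12) + 177703/314920 = 308675/2 + 177703/314920 = 48604143203/314920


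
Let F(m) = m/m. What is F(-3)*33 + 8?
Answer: 41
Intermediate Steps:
F(m) = 1
F(-3)*33 + 8 = 1*33 + 8 = 33 + 8 = 41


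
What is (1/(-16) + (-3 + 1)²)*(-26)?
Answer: -819/8 ≈ -102.38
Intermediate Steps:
(1/(-16) + (-3 + 1)²)*(-26) = (-1/16 + (-2)²)*(-26) = (-1/16 + 4)*(-26) = (63/16)*(-26) = -819/8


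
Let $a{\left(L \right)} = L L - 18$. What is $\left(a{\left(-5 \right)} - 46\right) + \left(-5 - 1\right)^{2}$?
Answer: $-3$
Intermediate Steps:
$a{\left(L \right)} = -18 + L^{2}$ ($a{\left(L \right)} = L^{2} - 18 = -18 + L^{2}$)
$\left(a{\left(-5 \right)} - 46\right) + \left(-5 - 1\right)^{2} = \left(\left(-18 + \left(-5\right)^{2}\right) - 46\right) + \left(-5 - 1\right)^{2} = \left(\left(-18 + 25\right) - 46\right) + \left(-6\right)^{2} = \left(7 - 46\right) + 36 = -39 + 36 = -3$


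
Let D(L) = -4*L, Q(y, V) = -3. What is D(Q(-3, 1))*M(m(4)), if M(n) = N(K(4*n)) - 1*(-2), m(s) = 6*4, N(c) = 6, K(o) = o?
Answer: 96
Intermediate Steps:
m(s) = 24
M(n) = 8 (M(n) = 6 - 1*(-2) = 6 + 2 = 8)
D(Q(-3, 1))*M(m(4)) = -4*(-3)*8 = 12*8 = 96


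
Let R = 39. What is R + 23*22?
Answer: 545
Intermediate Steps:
R + 23*22 = 39 + 23*22 = 39 + 506 = 545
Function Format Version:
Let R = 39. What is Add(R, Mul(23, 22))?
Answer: 545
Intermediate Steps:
Add(R, Mul(23, 22)) = Add(39, Mul(23, 22)) = Add(39, 506) = 545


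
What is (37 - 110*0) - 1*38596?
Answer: -38559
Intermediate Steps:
(37 - 110*0) - 1*38596 = (37 + 0) - 38596 = 37 - 38596 = -38559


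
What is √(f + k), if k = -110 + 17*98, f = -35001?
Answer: I*√33445 ≈ 182.88*I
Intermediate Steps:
k = 1556 (k = -110 + 1666 = 1556)
√(f + k) = √(-35001 + 1556) = √(-33445) = I*√33445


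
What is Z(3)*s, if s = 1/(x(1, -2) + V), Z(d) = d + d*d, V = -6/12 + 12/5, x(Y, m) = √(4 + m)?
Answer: 2280/161 - 1200*√2/161 ≈ 3.6208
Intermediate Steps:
V = 19/10 (V = -6*1/12 + 12*(⅕) = -½ + 12/5 = 19/10 ≈ 1.9000)
Z(d) = d + d²
s = 1/(19/10 + √2) (s = 1/(√(4 - 2) + 19/10) = 1/(√2 + 19/10) = 1/(19/10 + √2) ≈ 0.30173)
Z(3)*s = (3*(1 + 3))*(190/161 - 100*√2/161) = (3*4)*(190/161 - 100*√2/161) = 12*(190/161 - 100*√2/161) = 2280/161 - 1200*√2/161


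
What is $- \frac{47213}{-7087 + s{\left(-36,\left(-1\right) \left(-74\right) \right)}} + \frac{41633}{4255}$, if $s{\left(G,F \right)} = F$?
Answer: $\frac{492863544}{29840315} \approx 16.517$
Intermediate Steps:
$- \frac{47213}{-7087 + s{\left(-36,\left(-1\right) \left(-74\right) \right)}} + \frac{41633}{4255} = - \frac{47213}{-7087 - -74} + \frac{41633}{4255} = - \frac{47213}{-7087 + 74} + 41633 \cdot \frac{1}{4255} = - \frac{47213}{-7013} + \frac{41633}{4255} = \left(-47213\right) \left(- \frac{1}{7013}\right) + \frac{41633}{4255} = \frac{47213}{7013} + \frac{41633}{4255} = \frac{492863544}{29840315}$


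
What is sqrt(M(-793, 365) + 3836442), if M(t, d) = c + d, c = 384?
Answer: sqrt(3837191) ≈ 1958.9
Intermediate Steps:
M(t, d) = 384 + d
sqrt(M(-793, 365) + 3836442) = sqrt((384 + 365) + 3836442) = sqrt(749 + 3836442) = sqrt(3837191)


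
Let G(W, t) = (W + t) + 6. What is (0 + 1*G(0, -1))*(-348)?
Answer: -1740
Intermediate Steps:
G(W, t) = 6 + W + t
(0 + 1*G(0, -1))*(-348) = (0 + 1*(6 + 0 - 1))*(-348) = (0 + 1*5)*(-348) = (0 + 5)*(-348) = 5*(-348) = -1740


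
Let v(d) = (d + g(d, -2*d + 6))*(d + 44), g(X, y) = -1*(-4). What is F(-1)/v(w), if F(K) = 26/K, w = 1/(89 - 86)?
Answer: -18/133 ≈ -0.13534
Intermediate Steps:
g(X, y) = 4
w = ⅓ (w = 1/3 = ⅓ ≈ 0.33333)
v(d) = (4 + d)*(44 + d) (v(d) = (d + 4)*(d + 44) = (4 + d)*(44 + d))
F(-1)/v(w) = (26/(-1))/(176 + (⅓)² + 48*(⅓)) = (26*(-1))/(176 + ⅑ + 16) = -26/1729/9 = -26*9/1729 = -18/133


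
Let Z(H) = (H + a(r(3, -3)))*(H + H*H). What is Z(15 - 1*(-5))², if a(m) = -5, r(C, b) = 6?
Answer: 39690000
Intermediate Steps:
Z(H) = (-5 + H)*(H + H²) (Z(H) = (H - 5)*(H + H*H) = (-5 + H)*(H + H²))
Z(15 - 1*(-5))² = ((15 - 1*(-5))*(-5 + (15 - 1*(-5))² - 4*(15 - 1*(-5))))² = ((15 + 5)*(-5 + (15 + 5)² - 4*(15 + 5)))² = (20*(-5 + 20² - 4*20))² = (20*(-5 + 400 - 80))² = (20*315)² = 6300² = 39690000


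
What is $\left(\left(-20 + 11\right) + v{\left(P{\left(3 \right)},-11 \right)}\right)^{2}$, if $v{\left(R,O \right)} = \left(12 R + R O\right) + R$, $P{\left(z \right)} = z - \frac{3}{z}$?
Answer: $25$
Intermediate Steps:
$v{\left(R,O \right)} = 13 R + O R$ ($v{\left(R,O \right)} = \left(12 R + O R\right) + R = 13 R + O R$)
$\left(\left(-20 + 11\right) + v{\left(P{\left(3 \right)},-11 \right)}\right)^{2} = \left(\left(-20 + 11\right) + \left(3 - \frac{3}{3}\right) \left(13 - 11\right)\right)^{2} = \left(-9 + \left(3 - 1\right) 2\right)^{2} = \left(-9 + 2 \cdot 2\right)^{2} = \left(-9 + 4\right)^{2} = \left(-5\right)^{2} = 25$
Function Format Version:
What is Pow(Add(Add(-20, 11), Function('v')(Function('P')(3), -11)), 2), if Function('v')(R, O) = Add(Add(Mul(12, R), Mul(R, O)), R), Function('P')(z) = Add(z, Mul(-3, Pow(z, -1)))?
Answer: 25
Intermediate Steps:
Function('v')(R, O) = Add(Mul(13, R), Mul(O, R)) (Function('v')(R, O) = Add(Add(Mul(12, R), Mul(O, R)), R) = Add(Mul(13, R), Mul(O, R)))
Pow(Add(Add(-20, 11), Function('v')(Function('P')(3), -11)), 2) = Pow(Add(Add(-20, 11), Mul(Add(3, Mul(-3, Pow(3, -1))), Add(13, -11))), 2) = Pow(Add(-9, Mul(Add(3, Mul(-3, Rational(1, 3))), 2)), 2) = Pow(Add(-9, Mul(Add(3, -1), 2)), 2) = Pow(Add(-9, Mul(2, 2)), 2) = Pow(Add(-9, 4), 2) = Pow(-5, 2) = 25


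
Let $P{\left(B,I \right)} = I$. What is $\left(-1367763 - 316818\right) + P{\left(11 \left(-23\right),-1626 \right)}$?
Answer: $-1686207$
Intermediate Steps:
$\left(-1367763 - 316818\right) + P{\left(11 \left(-23\right),-1626 \right)} = \left(-1367763 - 316818\right) - 1626 = -1684581 - 1626 = -1686207$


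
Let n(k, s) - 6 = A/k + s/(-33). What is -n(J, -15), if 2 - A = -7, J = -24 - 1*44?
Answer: -4729/748 ≈ -6.3222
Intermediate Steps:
J = -68 (J = -24 - 44 = -68)
A = 9 (A = 2 - 1*(-7) = 2 + 7 = 9)
n(k, s) = 6 + 9/k - s/33 (n(k, s) = 6 + (9/k + s/(-33)) = 6 + (9/k + s*(-1/33)) = 6 + (9/k - s/33) = 6 + 9/k - s/33)
-n(J, -15) = -(6 + 9/(-68) - 1/33*(-15)) = -(6 + 9*(-1/68) + 5/11) = -(6 - 9/68 + 5/11) = -1*4729/748 = -4729/748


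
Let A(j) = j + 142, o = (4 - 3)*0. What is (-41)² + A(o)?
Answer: 1823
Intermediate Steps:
o = 0 (o = 1*0 = 0)
A(j) = 142 + j
(-41)² + A(o) = (-41)² + (142 + 0) = 1681 + 142 = 1823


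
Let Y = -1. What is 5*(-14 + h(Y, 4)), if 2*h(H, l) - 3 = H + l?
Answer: -55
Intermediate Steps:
h(H, l) = 3/2 + H/2 + l/2 (h(H, l) = 3/2 + (H + l)/2 = 3/2 + (H/2 + l/2) = 3/2 + H/2 + l/2)
5*(-14 + h(Y, 4)) = 5*(-14 + (3/2 + (½)*(-1) + (½)*4)) = 5*(-14 + (3/2 - ½ + 2)) = 5*(-14 + 3) = 5*(-11) = -55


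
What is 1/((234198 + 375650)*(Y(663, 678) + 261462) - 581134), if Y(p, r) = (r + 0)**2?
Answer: 1/439788864674 ≈ 2.2738e-12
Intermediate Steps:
Y(p, r) = r**2
1/((234198 + 375650)*(Y(663, 678) + 261462) - 581134) = 1/((234198 + 375650)*(678**2 + 261462) - 581134) = 1/(609848*(459684 + 261462) - 581134) = 1/(609848*721146 - 581134) = 1/(439789445808 - 581134) = 1/439788864674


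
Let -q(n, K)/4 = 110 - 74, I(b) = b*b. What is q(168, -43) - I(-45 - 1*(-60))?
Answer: -369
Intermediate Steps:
I(b) = b²
q(n, K) = -144 (q(n, K) = -4*(110 - 74) = -4*36 = -144)
q(168, -43) - I(-45 - 1*(-60)) = -144 - (-45 - 1*(-60))² = -144 - (-45 + 60)² = -144 - 1*15² = -144 - 1*225 = -144 - 225 = -369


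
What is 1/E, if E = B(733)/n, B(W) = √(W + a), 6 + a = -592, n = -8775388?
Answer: -8775388*√15/45 ≈ -7.5527e+5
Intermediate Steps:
a = -598 (a = -6 - 592 = -598)
B(W) = √(-598 + W) (B(W) = √(W - 598) = √(-598 + W))
E = -3*√15/8775388 (E = √(-598 + 733)/(-8775388) = √135*(-1/8775388) = (3*√15)*(-1/8775388) = -3*√15/8775388 ≈ -1.3240e-6)
1/E = 1/(-3*√15/8775388) = -8775388*√15/45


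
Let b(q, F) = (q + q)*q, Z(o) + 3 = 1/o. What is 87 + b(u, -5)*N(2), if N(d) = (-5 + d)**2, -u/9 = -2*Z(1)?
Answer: 23415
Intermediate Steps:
Z(o) = -3 + 1/o
u = -36 (u = -(-18)*(-3 + 1/1) = -(-18)*(-3 + 1) = -(-18)*(-2) = -9*4 = -36)
b(q, F) = 2*q**2 (b(q, F) = (2*q)*q = 2*q**2)
87 + b(u, -5)*N(2) = 87 + (2*(-36)**2)*(-5 + 2)**2 = 87 + (2*1296)*(-3)**2 = 87 + 2592*9 = 87 + 23328 = 23415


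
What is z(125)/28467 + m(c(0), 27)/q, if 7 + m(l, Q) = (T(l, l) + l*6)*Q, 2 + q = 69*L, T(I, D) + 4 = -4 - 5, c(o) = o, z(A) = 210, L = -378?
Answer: 2611471/123755538 ≈ 0.021102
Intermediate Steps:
T(I, D) = -13 (T(I, D) = -4 + (-4 - 5) = -4 - 9 = -13)
q = -26084 (q = -2 + 69*(-378) = -2 - 26082 = -26084)
m(l, Q) = -7 + Q*(-13 + 6*l) (m(l, Q) = -7 + (-13 + l*6)*Q = -7 + (-13 + 6*l)*Q = -7 + Q*(-13 + 6*l))
z(125)/28467 + m(c(0), 27)/q = 210/28467 + (-7 - 13*27 + 6*27*0)/(-26084) = 210*(1/28467) + (-7 - 351 + 0)*(-1/26084) = 70/9489 - 358*(-1/26084) = 70/9489 + 179/13042 = 2611471/123755538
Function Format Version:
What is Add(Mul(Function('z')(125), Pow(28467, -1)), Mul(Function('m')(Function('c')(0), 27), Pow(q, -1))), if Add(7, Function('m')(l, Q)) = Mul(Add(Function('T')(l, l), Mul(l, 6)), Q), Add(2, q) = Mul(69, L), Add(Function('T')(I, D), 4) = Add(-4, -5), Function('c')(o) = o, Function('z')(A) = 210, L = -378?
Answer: Rational(2611471, 123755538) ≈ 0.021102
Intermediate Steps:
Function('T')(I, D) = -13 (Function('T')(I, D) = Add(-4, Add(-4, -5)) = Add(-4, -9) = -13)
q = -26084 (q = Add(-2, Mul(69, -378)) = Add(-2, -26082) = -26084)
Function('m')(l, Q) = Add(-7, Mul(Q, Add(-13, Mul(6, l)))) (Function('m')(l, Q) = Add(-7, Mul(Add(-13, Mul(l, 6)), Q)) = Add(-7, Mul(Add(-13, Mul(6, l)), Q)) = Add(-7, Mul(Q, Add(-13, Mul(6, l)))))
Add(Mul(Function('z')(125), Pow(28467, -1)), Mul(Function('m')(Function('c')(0), 27), Pow(q, -1))) = Add(Mul(210, Pow(28467, -1)), Mul(Add(-7, Mul(-13, 27), Mul(6, 27, 0)), Pow(-26084, -1))) = Add(Mul(210, Rational(1, 28467)), Mul(Add(-7, -351, 0), Rational(-1, 26084))) = Add(Rational(70, 9489), Mul(-358, Rational(-1, 26084))) = Add(Rational(70, 9489), Rational(179, 13042)) = Rational(2611471, 123755538)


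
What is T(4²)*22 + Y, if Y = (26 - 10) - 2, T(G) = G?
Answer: 366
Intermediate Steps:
Y = 14 (Y = 16 - 2 = 14)
T(4²)*22 + Y = 4²*22 + 14 = 16*22 + 14 = 352 + 14 = 366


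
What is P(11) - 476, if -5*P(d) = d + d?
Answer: -2402/5 ≈ -480.40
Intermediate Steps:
P(d) = -2*d/5 (P(d) = -(d + d)/5 = -2*d/5)
P(11) - 476 = -⅖*11 - 476 = -22/5 - 476 = -2402/5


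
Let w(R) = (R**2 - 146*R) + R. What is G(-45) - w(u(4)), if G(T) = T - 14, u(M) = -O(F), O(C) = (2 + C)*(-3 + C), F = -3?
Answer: -965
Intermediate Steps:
O(C) = (-3 + C)*(2 + C)
u(M) = -6 (u(M) = -(-6 + (-3)**2 - 1*(-3)) = -(-6 + 9 + 3) = -1*6 = -6)
G(T) = -14 + T
w(R) = R**2 - 145*R
G(-45) - w(u(4)) = (-14 - 45) - (-6)*(-145 - 6) = -59 - (-6)*(-151) = -59 - 1*906 = -59 - 906 = -965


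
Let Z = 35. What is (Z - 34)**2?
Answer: 1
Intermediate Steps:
(Z - 34)**2 = (35 - 34)**2 = 1**2 = 1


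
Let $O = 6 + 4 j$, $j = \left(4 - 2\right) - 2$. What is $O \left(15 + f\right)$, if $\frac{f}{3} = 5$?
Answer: $180$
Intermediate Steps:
$f = 15$ ($f = 3 \cdot 5 = 15$)
$j = 0$ ($j = 2 - 2 = 0$)
$O = 6$ ($O = 6 + 4 \cdot 0 = 6 + 0 = 6$)
$O \left(15 + f\right) = 6 \left(15 + 15\right) = 6 \cdot 30 = 180$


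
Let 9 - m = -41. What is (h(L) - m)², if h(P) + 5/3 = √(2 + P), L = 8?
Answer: 24115/9 - 310*√10/3 ≈ 2352.7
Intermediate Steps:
m = 50 (m = 9 - 1*(-41) = 9 + 41 = 50)
h(P) = -5/3 + √(2 + P)
(h(L) - m)² = ((-5/3 + √(2 + 8)) - 1*50)² = ((-5/3 + √10) - 50)² = (-155/3 + √10)²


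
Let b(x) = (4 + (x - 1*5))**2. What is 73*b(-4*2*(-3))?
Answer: 38617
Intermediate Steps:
b(x) = (-1 + x)**2 (b(x) = (4 + (x - 5))**2 = (4 + (-5 + x))**2 = (-1 + x)**2)
73*b(-4*2*(-3)) = 73*(-1 - 4*2*(-3))**2 = 73*(-1 - 8*(-3))**2 = 73*(-1 + 24)**2 = 73*23**2 = 73*529 = 38617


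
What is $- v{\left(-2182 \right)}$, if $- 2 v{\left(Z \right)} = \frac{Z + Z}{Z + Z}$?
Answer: $\frac{1}{2} \approx 0.5$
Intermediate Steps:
$v{\left(Z \right)} = - \frac{1}{2}$ ($v{\left(Z \right)} = - \frac{\left(Z + Z\right) \frac{1}{Z + Z}}{2} = - \frac{2 Z \frac{1}{2 Z}}{2} = \left(- \frac{1}{2}\right) 1 = - \frac{1}{2}$)
$- v{\left(-2182 \right)} = \left(-1\right) \left(- \frac{1}{2}\right) = \frac{1}{2}$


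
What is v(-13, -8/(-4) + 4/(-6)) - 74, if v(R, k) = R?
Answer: -87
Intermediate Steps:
v(-13, -8/(-4) + 4/(-6)) - 74 = -13 - 74 = -87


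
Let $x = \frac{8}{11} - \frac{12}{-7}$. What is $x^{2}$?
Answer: $\frac{35344}{5929} \approx 5.9612$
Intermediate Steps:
$x = \frac{188}{77}$ ($x = 8 \cdot \frac{1}{11} - - \frac{12}{7} = \frac{8}{11} + \frac{12}{7} = \frac{188}{77} \approx 2.4416$)
$x^{2} = \left(\frac{188}{77}\right)^{2} = \frac{35344}{5929}$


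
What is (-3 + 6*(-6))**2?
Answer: 1521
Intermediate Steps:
(-3 + 6*(-6))**2 = (-3 - 36)**2 = (-39)**2 = 1521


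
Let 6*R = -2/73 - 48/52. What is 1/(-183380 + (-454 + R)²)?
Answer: 8105409/185450651701 ≈ 4.3707e-5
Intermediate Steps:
R = -451/2847 (R = (-2/73 - 48/52)/6 = (-2*1/73 - 48*1/52)/6 = (-2/73 - 12/13)/6 = (⅙)*(-902/949) = -451/2847 ≈ -0.15841)
1/(-183380 + (-454 + R)²) = 1/(-183380 + (-454 - 451/2847)²) = 1/(-183380 + (-1292989/2847)²) = 1/(-183380 + 1671820554121/8105409) = 1/(185450651701/8105409) = 8105409/185450651701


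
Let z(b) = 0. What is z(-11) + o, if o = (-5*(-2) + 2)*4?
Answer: 48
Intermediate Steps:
o = 48 (o = (10 + 2)*4 = 12*4 = 48)
z(-11) + o = 0 + 48 = 48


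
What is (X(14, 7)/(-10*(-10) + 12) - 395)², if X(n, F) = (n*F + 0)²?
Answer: 1530169/16 ≈ 95636.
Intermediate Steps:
X(n, F) = F²*n² (X(n, F) = (F*n + 0)² = (F*n)² = F²*n²)
(X(14, 7)/(-10*(-10) + 12) - 395)² = ((7²*14²)/(-10*(-10) + 12) - 395)² = ((49*196)/(100 + 12) - 395)² = (9604/112 - 395)² = (9604*(1/112) - 395)² = (343/4 - 395)² = (-1237/4)² = 1530169/16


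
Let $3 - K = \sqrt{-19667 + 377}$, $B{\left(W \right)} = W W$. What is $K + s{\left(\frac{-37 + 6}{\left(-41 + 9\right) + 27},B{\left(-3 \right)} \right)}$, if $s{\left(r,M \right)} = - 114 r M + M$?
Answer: $- \frac{31746}{5} - i \sqrt{19290} \approx -6349.2 - 138.89 i$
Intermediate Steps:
$B{\left(W \right)} = W^{2}$
$s{\left(r,M \right)} = M - 114 M r$ ($s{\left(r,M \right)} = - 114 M r + M = M - 114 M r$)
$K = 3 - i \sqrt{19290}$ ($K = 3 - \sqrt{-19667 + 377} = 3 - \sqrt{-19290} = 3 - i \sqrt{19290} \approx 3.0 - 138.89 i$)
$K + s{\left(\frac{-37 + 6}{\left(-41 + 9\right) + 27},B{\left(-3 \right)} \right)} = \left(3 - i \sqrt{19290}\right) + \left(-3\right)^{2} \left(1 - 114 \frac{-37 + 6}{\left(-41 + 9\right) + 27}\right) = \left(3 - i \sqrt{19290}\right) + 9 \left(1 - 114 \left(- \frac{31}{-32 + 27}\right)\right) = \left(3 - i \sqrt{19290}\right) + 9 \left(1 - 114 \left(- \frac{31}{-5}\right)\right) = \left(3 - i \sqrt{19290}\right) + 9 \left(1 - 114 \left(\left(-31\right) \left(- \frac{1}{5}\right)\right)\right) = \left(3 - i \sqrt{19290}\right) + 9 \left(1 - \frac{3534}{5}\right) = \left(3 - i \sqrt{19290}\right) + 9 \left(- \frac{3529}{5}\right) = \left(3 - i \sqrt{19290}\right) - \frac{31761}{5} = - \frac{31746}{5} - i \sqrt{19290}$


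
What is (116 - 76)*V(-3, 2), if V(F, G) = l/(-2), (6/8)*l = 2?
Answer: -160/3 ≈ -53.333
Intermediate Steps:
l = 8/3 (l = (4/3)*2 = 8/3 ≈ 2.6667)
V(F, G) = -4/3 (V(F, G) = (8/3)/(-2) = (8/3)*(-1/2) = -4/3)
(116 - 76)*V(-3, 2) = (116 - 76)*(-4/3) = 40*(-4/3) = -160/3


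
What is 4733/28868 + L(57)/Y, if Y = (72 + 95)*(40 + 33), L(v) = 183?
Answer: 62982847/351929788 ≈ 0.17896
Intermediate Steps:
Y = 12191 (Y = 167*73 = 12191)
4733/28868 + L(57)/Y = 4733/28868 + 183/12191 = 62982847/351929788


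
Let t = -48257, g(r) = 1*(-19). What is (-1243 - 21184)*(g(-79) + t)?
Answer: 1082685852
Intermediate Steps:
g(r) = -19
(-1243 - 21184)*(g(-79) + t) = (-1243 - 21184)*(-19 - 48257) = -22427*(-48276) = 1082685852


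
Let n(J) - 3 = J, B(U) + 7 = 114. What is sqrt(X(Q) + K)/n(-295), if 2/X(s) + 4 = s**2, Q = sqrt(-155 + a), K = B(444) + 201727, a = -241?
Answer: -sqrt(80733598)/5840 ≈ -1.5386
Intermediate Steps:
B(U) = 107 (B(U) = -7 + 114 = 107)
n(J) = 3 + J
K = 201834 (K = 107 + 201727 = 201834)
Q = 6*I*sqrt(11) (Q = sqrt(-155 - 241) = sqrt(-396) = 6*I*sqrt(11) ≈ 19.9*I)
X(s) = 2/(-4 + s**2)
sqrt(X(Q) + K)/n(-295) = sqrt(2/(-4 + (6*I*sqrt(11))**2) + 201834)/(3 - 295) = sqrt(2/(-4 - 396) + 201834)/(-292) = sqrt(2/(-400) + 201834)*(-1/292) = sqrt(2*(-1/400) + 201834)*(-1/292) = sqrt(-1/200 + 201834)*(-1/292) = sqrt(40366799/200)*(-1/292) = (sqrt(80733598)/20)*(-1/292) = -sqrt(80733598)/5840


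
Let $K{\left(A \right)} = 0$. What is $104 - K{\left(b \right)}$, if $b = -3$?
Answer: $104$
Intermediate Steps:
$104 - K{\left(b \right)} = 104 - 0 = 104 + 0 = 104$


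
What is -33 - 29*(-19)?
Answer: 518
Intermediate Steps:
-33 - 29*(-19) = -33 + 551 = 518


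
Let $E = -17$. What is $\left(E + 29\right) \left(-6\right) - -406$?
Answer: $334$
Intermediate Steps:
$\left(E + 29\right) \left(-6\right) - -406 = \left(-17 + 29\right) \left(-6\right) - -406 = 12 \left(-6\right) + 406 = -72 + 406 = 334$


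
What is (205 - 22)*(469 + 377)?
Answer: 154818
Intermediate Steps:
(205 - 22)*(469 + 377) = 183*846 = 154818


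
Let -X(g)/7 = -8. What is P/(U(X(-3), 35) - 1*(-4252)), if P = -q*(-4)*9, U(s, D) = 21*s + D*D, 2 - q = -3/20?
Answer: 387/33265 ≈ 0.011634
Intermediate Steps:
X(g) = 56 (X(g) = -7*(-8) = 56)
q = 43/20 (q = 2 - (-3)/20 = 2 - 1*(-3/20) = 2 + 3/20 = 43/20 ≈ 2.1500)
U(s, D) = D² + 21*s (U(s, D) = 21*s + D² = D² + 21*s)
P = 387/5 (P = -(43/20)*(-4)*9 = -(-43)*9/5 = -1*(-387/5) = 387/5 ≈ 77.400)
P/(U(X(-3), 35) - 1*(-4252)) = 387/(5*((35² + 21*56) - 1*(-4252))) = 387/(5*((1225 + 1176) + 4252)) = 387/(5*(2401 + 4252)) = (387/5)/6653 = (387/5)*(1/6653) = 387/33265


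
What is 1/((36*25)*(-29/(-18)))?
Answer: 1/1450 ≈ 0.00068966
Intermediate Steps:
1/((36*25)*(-29/(-18))) = 1/(900*(-29*(-1/18))) = 1/(900*(29/18)) = 1/1450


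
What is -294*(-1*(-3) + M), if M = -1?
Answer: -588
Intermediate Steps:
-294*(-1*(-3) + M) = -294*(-1*(-3) - 1) = -294*(3 - 1) = -294*2 = -588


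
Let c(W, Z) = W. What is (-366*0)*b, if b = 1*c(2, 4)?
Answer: 0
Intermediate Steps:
b = 2 (b = 1*2 = 2)
(-366*0)*b = -366*0*2 = 0*2 = 0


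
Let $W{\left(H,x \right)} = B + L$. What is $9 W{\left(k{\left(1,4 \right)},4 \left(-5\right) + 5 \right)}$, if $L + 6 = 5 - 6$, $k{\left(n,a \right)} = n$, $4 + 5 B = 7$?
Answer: $- \frac{288}{5} \approx -57.6$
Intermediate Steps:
$B = \frac{3}{5}$ ($B = - \frac{4}{5} + \frac{1}{5} \cdot 7 = - \frac{4}{5} + \frac{7}{5} = \frac{3}{5} \approx 0.6$)
$L = -7$ ($L = -6 + \left(5 - 6\right) = -6 - 1 = -7$)
$W{\left(H,x \right)} = - \frac{32}{5}$ ($W{\left(H,x \right)} = \frac{3}{5} - 7 = - \frac{32}{5}$)
$9 W{\left(k{\left(1,4 \right)},4 \left(-5\right) + 5 \right)} = 9 \left(- \frac{32}{5}\right) = - \frac{288}{5}$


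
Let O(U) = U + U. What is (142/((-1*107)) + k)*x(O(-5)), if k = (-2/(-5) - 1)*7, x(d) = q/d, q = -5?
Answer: -2957/1070 ≈ -2.7635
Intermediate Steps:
O(U) = 2*U
x(d) = -5/d
k = -21/5 (k = (-2*(-⅕) - 1)*7 = (⅖ - 1)*7 = -⅗*7 = -21/5 ≈ -4.2000)
(142/((-1*107)) + k)*x(O(-5)) = (142/((-1*107)) - 21/5)*(-5/(2*(-5))) = (142/(-107) - 21/5)*(-5/(-10)) = (142*(-1/107) - 21/5)*(-5*(-⅒)) = (-142/107 - 21/5)*(½) = -2957/535*½ = -2957/1070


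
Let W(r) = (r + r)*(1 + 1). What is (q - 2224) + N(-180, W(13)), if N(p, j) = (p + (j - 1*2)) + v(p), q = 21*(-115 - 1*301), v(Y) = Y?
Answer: -11270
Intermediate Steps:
q = -8736 (q = 21*(-115 - 301) = 21*(-416) = -8736)
W(r) = 4*r (W(r) = (2*r)*2 = 4*r)
N(p, j) = -2 + j + 2*p (N(p, j) = (p + (j - 1*2)) + p = (p + (j - 2)) + p = (p + (-2 + j)) + p = (-2 + j + p) + p = -2 + j + 2*p)
(q - 2224) + N(-180, W(13)) = (-8736 - 2224) + (-2 + 4*13 + 2*(-180)) = -10960 + (-2 + 52 - 360) = -10960 - 310 = -11270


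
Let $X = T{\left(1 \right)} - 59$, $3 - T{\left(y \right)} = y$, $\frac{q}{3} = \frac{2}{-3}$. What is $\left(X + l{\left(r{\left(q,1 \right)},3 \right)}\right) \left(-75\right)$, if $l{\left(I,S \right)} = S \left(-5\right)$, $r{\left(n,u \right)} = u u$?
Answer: $5400$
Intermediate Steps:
$q = -2$ ($q = 3 \frac{2}{-3} = 3 \cdot 2 \left(- \frac{1}{3}\right) = 3 \left(- \frac{2}{3}\right) = -2$)
$r{\left(n,u \right)} = u^{2}$
$T{\left(y \right)} = 3 - y$
$X = -57$ ($X = \left(3 - 1\right) - 59 = 2 - 59 = -57$)
$l{\left(I,S \right)} = - 5 S$
$\left(X + l{\left(r{\left(q,1 \right)},3 \right)}\right) \left(-75\right) = \left(-57 - 15\right) \left(-75\right) = \left(-72\right) \left(-75\right) = 5400$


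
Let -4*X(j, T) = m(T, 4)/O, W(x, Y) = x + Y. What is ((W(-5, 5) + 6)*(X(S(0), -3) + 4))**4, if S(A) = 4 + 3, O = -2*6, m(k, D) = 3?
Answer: 1445900625/4096 ≈ 3.5300e+5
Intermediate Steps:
O = -12
W(x, Y) = Y + x
S(A) = 7
X(j, T) = 1/16 (X(j, T) = -3/(4*(-12)) = -3*(-1)/(4*12) = -1/4*(-1/4) = 1/16)
((W(-5, 5) + 6)*(X(S(0), -3) + 4))**4 = (((5 - 5) + 6)*(1/16 + 4))**4 = ((0 + 6)*(65/16))**4 = (6*(65/16))**4 = (195/8)**4 = 1445900625/4096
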